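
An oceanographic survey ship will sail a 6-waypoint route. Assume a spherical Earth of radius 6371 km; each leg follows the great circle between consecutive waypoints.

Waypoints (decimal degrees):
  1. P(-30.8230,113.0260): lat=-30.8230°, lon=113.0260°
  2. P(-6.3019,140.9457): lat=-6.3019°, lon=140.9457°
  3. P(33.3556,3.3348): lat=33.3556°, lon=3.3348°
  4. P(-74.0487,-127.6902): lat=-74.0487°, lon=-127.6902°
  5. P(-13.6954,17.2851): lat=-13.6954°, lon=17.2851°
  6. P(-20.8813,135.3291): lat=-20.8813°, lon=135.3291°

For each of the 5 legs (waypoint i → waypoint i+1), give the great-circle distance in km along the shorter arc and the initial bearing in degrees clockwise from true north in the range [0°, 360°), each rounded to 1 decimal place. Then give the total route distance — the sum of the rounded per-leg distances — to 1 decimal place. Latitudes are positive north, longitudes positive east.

Leg 1: dist=3987.4 km, bearing=52.6°
Leg 2: dist=14715.7 km, bearing=310.4°
Leg 3: dist=14765.8 km, bearing=196.4°
Leg 4: dist=9950.3 km, bearing=146.1°
Leg 5: dist=12234.0 km, bearing=118.6°
Total: 55653.2 km

Leg 1: φ1=-0.5379628, φ2=-0.1099889, Δφ=0.4279739, Δλ=0.4872907 rad; a=sin²(Δφ/2)+cosφ1·cosφ2·sin²(Δλ/2)=0.0947712412; c=2·atan2(√a, √(1-a))=0.625863616; dist=6371·c=3987.377 ≈ 3987.4 km; running total=3987.4 km
Leg 1 bearing: y=sinΔλ·cosφ2=0.46540426, x=cosφ1·sinφ2-sinφ1·cosφ2·cosΔλ=0.35574919; θ=atan2(y, x)=52.6062° ≈ 52.6°
Leg 2: φ1=-0.1099889, φ2=0.5821650, Δφ=0.6921539, Δλ=-2.4017633 rad; a=sin²(Δφ/2)+cosφ1·cosφ2·sin²(Δλ/2)=0.8367728568; c=2·atan2(√a, √(1-a))=2.309791737; dist=6371·c=14715.683 ≈ 14715.7 km; running total=18703.1 km
Leg 2 bearing: y=sinΔλ·cosφ2=-0.56311003, x=cosφ1·sinφ2-sinφ1·cosφ2·cosΔλ=0.47879355; θ=atan2(y, x)=-49.6266° <0 so +360° → 310.3734° ≈ 310.4°
Leg 3: φ1=0.5821650, φ2=-1.2923936, Δφ=-1.8745587, Δλ=-2.2868177 rad; a=sin²(Δφ/2)+cosφ1·cosφ2·sin²(Δλ/2)=0.8396683554; c=2·atan2(√a, √(1-a))=2.317654706; dist=6371·c=14765.778 ≈ 14765.8 km; running total=33468.9 km
Leg 3 bearing: y=sinΔλ·cosφ2=-0.20733075, x=cosφ1·sinφ2-sinφ1·cosφ2·cosΔλ=-0.70392868; θ=atan2(y, x)=-163.5885° <0 so +360° → 196.4115° ≈ 196.4°
Leg 4: φ1=-1.2923936, φ2=-0.2390298, Δφ=1.0533638, Δλ=2.5302963 rad; a=sin²(Δφ/2)+cosφ1·cosφ2·sin²(Δλ/2)=0.4955045393; c=2·atan2(√a, √(1-a))=1.561805284; dist=6371·c=9950.261 ≈ 9950.3 km; running total=43419.2 km
Leg 4 bearing: y=sinΔλ·cosφ2=0.55761163, x=cosφ1·sinφ2-sinφ1·cosφ2·cosΔλ=-0.83005327; θ=atan2(y, x)=146.1077° ≈ 146.1°
Leg 5: φ1=-0.2390298, φ2=-0.3644474, Δφ=-0.1254176, Δλ=2.0602565 rad; a=sin²(Δφ/2)+cosφ1·cosφ2·sin²(Δλ/2)=0.6711960184; c=2·atan2(√a, √(1-a))=1.920257966; dist=6371·c=12233.964 ≈ 12234.0 km; running total=55653.2 km
Leg 5 bearing: y=sinΔλ·cosφ2=0.82461926, x=cosφ1·sinφ2-sinφ1·cosφ2·cosΔλ=-0.45030076; θ=atan2(y, x)=118.6377° ≈ 118.6°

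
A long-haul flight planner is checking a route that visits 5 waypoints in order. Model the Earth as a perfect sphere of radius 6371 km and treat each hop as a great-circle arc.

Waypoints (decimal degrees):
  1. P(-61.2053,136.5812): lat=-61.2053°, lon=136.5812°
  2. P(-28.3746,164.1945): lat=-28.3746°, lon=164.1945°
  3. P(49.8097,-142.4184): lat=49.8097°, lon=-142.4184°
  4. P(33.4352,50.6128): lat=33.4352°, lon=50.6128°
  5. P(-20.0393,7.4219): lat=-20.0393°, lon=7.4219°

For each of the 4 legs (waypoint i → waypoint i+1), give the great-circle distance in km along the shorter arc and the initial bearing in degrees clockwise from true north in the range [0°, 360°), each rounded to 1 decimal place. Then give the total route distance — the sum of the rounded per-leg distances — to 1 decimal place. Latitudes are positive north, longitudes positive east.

Leg 1: φ1=-1.0682340, φ2=-0.4952302, Δφ=0.5730038, Δλ=0.4819430 rad; a=sin²(Δφ/2)+cosφ1·cosφ2·sin²(Δλ/2)=0.1039983779; c=2·atan2(√a, √(1-a))=0.656713051; dist=6371·c=4183.919 ≈ 4183.9 km; running total=4183.9 km
Leg 1 bearing: y=sinΔλ·cosφ2=0.40781633, x=cosφ1·sinφ2-sinφ1·cosφ2·cosΔλ=0.45433105; θ=atan2(y, x)=41.9118° ≈ 41.9°
Leg 2: φ1=-0.4952302, φ2=0.8693433, Δφ=1.3645735, Δλ=-5.3514046 rad; a=sin²(Δφ/2)+cosφ1·cosφ2·sin²(Δλ/2)=0.5121979468; c=2·atan2(√a, √(1-a))=1.595194641; dist=6371·c=10162.985 ≈ 10163.0 km; running total=14346.9 km
Leg 2 bearing: y=sinΔλ·cosφ2=0.51799425, x=cosφ1·sinφ2-sinφ1·cosφ2·cosΔλ=0.85503614; θ=atan2(y, x)=31.2081° ≈ 31.2°
Leg 3: φ1=0.8693433, φ2=0.5835543, Δφ=-0.2857889, Δλ=3.3690300 rad; a=sin²(Δφ/2)+cosφ1·cosφ2·sin²(Δλ/2)=0.5518785944; c=2·atan2(√a, √(1-a))=1.674740591; dist=6371·c=10669.772 ≈ 10669.8 km; running total=25016.7 km
Leg 3 bearing: y=sinΔλ·cosφ2=-0.18816655, x=cosφ1·sinφ2-sinφ1·cosφ2·cosΔλ=0.97664108; θ=atan2(y, x)=-10.9054° <0 so +360° → 349.0946° ≈ 349.1°
Leg 4: φ1=0.5835543, φ2=-0.3497518, Δφ=-0.9333061, Δλ=-0.7538234 rad; a=sin²(Δφ/2)+cosφ1·cosφ2·sin²(Δλ/2)=0.3086096043; c=2·atan2(√a, √(1-a))=1.177991862; dist=6371·c=7504.986 ≈ 7505.0 km; running total=32521.7 km
Leg 4 bearing: y=sinΔλ·cosφ2=-0.64299434, x=cosφ1·sinφ2-sinφ1·cosφ2·cosΔλ=-0.66335295; θ=atan2(y, x)=-135.8928° <0 so +360° → 224.1072° ≈ 224.1°

Leg 1: dist=4183.9 km, bearing=41.9°
Leg 2: dist=10163.0 km, bearing=31.2°
Leg 3: dist=10669.8 km, bearing=349.1°
Leg 4: dist=7505.0 km, bearing=224.1°
Total: 32521.7 km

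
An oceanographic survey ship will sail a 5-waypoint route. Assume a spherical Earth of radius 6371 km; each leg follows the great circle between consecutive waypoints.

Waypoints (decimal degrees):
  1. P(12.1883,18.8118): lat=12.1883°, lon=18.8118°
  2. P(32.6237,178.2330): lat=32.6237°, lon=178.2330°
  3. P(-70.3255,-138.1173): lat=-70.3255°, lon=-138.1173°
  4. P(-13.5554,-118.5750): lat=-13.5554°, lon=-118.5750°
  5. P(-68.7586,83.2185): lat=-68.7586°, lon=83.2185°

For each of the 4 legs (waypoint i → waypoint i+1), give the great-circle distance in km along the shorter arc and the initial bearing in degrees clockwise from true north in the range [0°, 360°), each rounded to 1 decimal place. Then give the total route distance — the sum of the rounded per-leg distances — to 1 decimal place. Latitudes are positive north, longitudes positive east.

Leg 1: dist=14573.6 km, bearing=23.1°
Leg 2: dist=11965.2 km, bearing=165.9°
Leg 3: dist=6455.1 km, bearing=22.5°
Leg 4: dist=10700.6 km, bearing=187.8°
Total: 43694.5 km

Leg 1: φ1=0.2127260, φ2=0.5693910, Δφ=0.3566650, Δλ=2.7824248 rad; a=sin²(Δφ/2)+cosφ1·cosφ2·sin²(Δλ/2)=0.8284458048; c=2·atan2(√a, √(1-a))=2.287485030; dist=6371·c=14573.567 ≈ 14573.6 km; running total=14573.6 km
Leg 1 bearing: y=sinΔλ·cosφ2=0.29603968, x=cosφ1·sinφ2-sinφ1·cosφ2·cosΔλ=0.69343632; θ=atan2(y, x)=23.1185° ≈ 23.1°
Leg 2: φ1=0.5693910, φ2=-1.2274115, Δφ=-1.7968025, Δλ=-5.5213543 rad; a=sin²(Δφ/2)+cosφ1·cosφ2·sin²(Δλ/2)=0.6512351063; c=2·atan2(√a, √(1-a))=1.878079525; dist=6371·c=11965.245 ≈ 11965.2 km; running total=26538.8 km
Leg 2 bearing: y=sinΔλ·cosφ2=0.23238990, x=cosφ1·sinφ2-sinφ1·cosφ2·cosΔλ=-0.92439532; θ=atan2(y, x)=165.8885° ≈ 165.9°
Leg 3: φ1=-1.2274115, φ2=-0.2365864, Δφ=0.9908252, Δλ=0.3410775 rad; a=sin²(Δφ/2)+cosφ1·cosφ2·sin²(Δλ/2)=0.2354271165; c=2·atan2(√a, √(1-a))=1.013202798; dist=6371·c=6455.115 ≈ 6455.1 km; running total=32993.9 km
Leg 3 bearing: y=sinΔλ·cosφ2=0.32518470, x=cosφ1·sinφ2-sinφ1·cosφ2·cosΔλ=0.78374720; θ=atan2(y, x)=22.5341° ≈ 22.5°
Leg 4: φ1=-0.2365864, φ2=-1.2000640, Δφ=-0.9634776, Δλ=3.5219610 rad; a=sin²(Δφ/2)+cosφ1·cosφ2·sin²(Δλ/2)=0.5542855817; c=2·atan2(√a, √(1-a))=1.679581930; dist=6371·c=10700.616 ≈ 10700.6 km; running total=43694.5 km
Leg 4 bearing: y=sinΔλ·cosφ2=-0.13450771, x=cosφ1·sinφ2-sinφ1·cosφ2·cosΔλ=-0.98494669; θ=atan2(y, x)=-172.2236° <0 so +360° → 187.7764° ≈ 187.8°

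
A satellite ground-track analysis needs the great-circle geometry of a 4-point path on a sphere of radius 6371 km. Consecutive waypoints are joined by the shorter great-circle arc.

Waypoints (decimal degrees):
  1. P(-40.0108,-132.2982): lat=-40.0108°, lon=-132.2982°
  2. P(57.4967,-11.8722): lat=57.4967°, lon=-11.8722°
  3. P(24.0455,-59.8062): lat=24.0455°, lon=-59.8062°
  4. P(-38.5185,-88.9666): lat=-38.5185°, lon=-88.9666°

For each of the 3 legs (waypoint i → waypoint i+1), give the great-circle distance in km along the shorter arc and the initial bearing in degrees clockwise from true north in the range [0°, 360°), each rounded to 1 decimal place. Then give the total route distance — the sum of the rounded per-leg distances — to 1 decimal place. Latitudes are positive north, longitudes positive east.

Leg 1: φ1=-0.6983202, φ2=1.0035067, Δφ=1.7018269, Δλ=2.1018302 rad; a=sin²(Δφ/2)+cosφ1·cosφ2·sin²(Δλ/2)=0.8753257753; c=2·atan2(√a, √(1-a))=2.419844009; dist=6371·c=15416.826 ≈ 15416.8 km; running total=15416.8 km
Leg 1 bearing: y=sinΔλ·cosφ2=0.46334671, x=cosφ1·sinφ2-sinφ1·cosφ2·cosΔλ=0.47099052; θ=atan2(y, x)=44.5313° ≈ 44.5°
Leg 2: φ1=1.0035067, φ2=0.4196731, Δφ=-0.5838336, Δλ=-0.8366061 rad; a=sin²(Δφ/2)+cosφ1·cosφ2·sin²(Δλ/2)=0.1637940924; c=2·atan2(√a, √(1-a))=0.833333913; dist=6371·c=5309.170 ≈ 5309.2 km; running total=20726.0 km
Leg 2 bearing: y=sinΔλ·cosφ2=-0.67795198, x=cosφ1·sinφ2-sinφ1·cosφ2·cosΔλ=-0.29705801; θ=atan2(y, x)=-113.6616° <0 so +360° → 246.3384° ≈ 246.3°
Leg 3: φ1=0.4196731, φ2=-0.6722746, Δφ=-1.0919478, Δλ=-0.5089450 rad; a=sin²(Δφ/2)+cosφ1·cosφ2·sin²(Δλ/2)=0.3149001711; c=2·atan2(√a, √(1-a))=1.191572387; dist=6371·c=7591.508 ≈ 7591.5 km; running total=28317.5 km
Leg 3 bearing: y=sinΔλ·cosφ2=-0.38123274, x=cosφ1·sinφ2-sinφ1·cosφ2·cosΔλ=-0.84712090; θ=atan2(y, x)=-155.7707° <0 so +360° → 204.2293° ≈ 204.2°

Leg 1: dist=15416.8 km, bearing=44.5°
Leg 2: dist=5309.2 km, bearing=246.3°
Leg 3: dist=7591.5 km, bearing=204.2°
Total: 28317.5 km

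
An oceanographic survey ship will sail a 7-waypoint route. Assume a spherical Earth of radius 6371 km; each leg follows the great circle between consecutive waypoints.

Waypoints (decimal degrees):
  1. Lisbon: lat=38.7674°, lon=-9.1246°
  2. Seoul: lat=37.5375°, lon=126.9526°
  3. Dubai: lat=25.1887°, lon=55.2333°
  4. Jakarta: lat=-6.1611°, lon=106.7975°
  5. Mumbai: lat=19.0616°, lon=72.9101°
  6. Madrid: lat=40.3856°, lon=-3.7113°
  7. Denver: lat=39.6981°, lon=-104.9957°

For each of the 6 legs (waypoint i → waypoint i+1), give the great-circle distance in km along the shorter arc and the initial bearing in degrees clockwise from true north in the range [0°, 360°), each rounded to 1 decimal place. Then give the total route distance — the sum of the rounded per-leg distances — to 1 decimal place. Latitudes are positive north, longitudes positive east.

Leg 1: dist=10414.4 km, bearing=33.4°
Leg 2: dist=6786.0 km, bearing=280.8°
Leg 3: dist=6571.2 km, bearing=114.8°
Leg 4: dist=4652.2 km, bearing=307.8°
Leg 5: dist=7536.6 km, bearing=306.8°
Leg 6: dist=8071.8 km, bearing=307.7°
Total: 44032.2 km

Leg 1: φ1=0.6766188, φ2=0.6551530, Δφ=-0.0214658, Δλ=2.3749952 rad; a=sin²(Δφ/2)+cosφ1·cosφ2·sin²(Δλ/2)=0.5319058513; c=2·atan2(√a, √(1-a))=1.634651415; dist=6371·c=10414.364 ≈ 10414.4 km; running total=10414.4 km
Leg 1 bearing: y=sinΔλ·cosφ2=0.55006359, x=cosφ1·sinφ2-sinφ1·cosφ2·cosΔλ=0.83268128; θ=atan2(y, x)=33.4485° ≈ 33.4°
Leg 2: φ1=0.6551530, φ2=0.4396257, Δφ=-0.2155272, Δλ=-1.2517379 rad; a=sin²(Δφ/2)+cosφ1·cosφ2·sin²(Δλ/2)=0.2578064058; c=2·atan2(√a, √(1-a))=1.065133768; dist=6371·c=6785.967 ≈ 6786.0 km; running total=17200.4 km
Leg 2 bearing: y=sinΔλ·cosφ2=-0.85924123, x=cosφ1·sinφ2-sinφ1·cosφ2·cosΔλ=0.16454046; θ=atan2(y, x)=-79.1594° <0 so +360° → 280.8406° ≈ 280.8°
Leg 3: φ1=0.4396257, φ2=-0.1075315, Δφ=-0.5471572, Δλ=0.8999651 rad; a=sin²(Δφ/2)+cosφ1·cosφ2·sin²(Δλ/2)=0.2431999975; c=2·atan2(√a, √(1-a))=1.031421115; dist=6371·c=6571.184 ≈ 6571.2 km; running total=23771.6 km
Leg 3 bearing: y=sinΔλ·cosφ2=0.77878087, x=cosφ1·sinφ2-sinφ1·cosφ2·cosΔλ=-0.36016023; θ=atan2(y, x)=114.8190° ≈ 114.8°
Leg 4: φ1=-0.1075315, φ2=0.3326877, Δφ=0.4402192, Δλ=-0.5914467 rad; a=sin²(Δφ/2)+cosφ1·cosφ2·sin²(Δλ/2)=0.1274827068; c=2·atan2(√a, √(1-a))=0.730209635; dist=6371·c=4652.166 ≈ 4652.2 km; running total=28423.8 km
Leg 4 bearing: y=sinΔλ·cosφ2=-0.52699030, x=cosφ1·sinφ2-sinφ1·cosφ2·cosΔλ=0.40890670; θ=atan2(y, x)=-52.1911° <0 so +360° → 307.8089° ≈ 307.8°
Leg 5: φ1=0.3326877, φ2=0.7048617, Δφ=0.3721740, Δλ=-1.3372957 rad; a=sin²(Δφ/2)+cosφ1·cosφ2·sin²(Δλ/2)=0.3109073084; c=2·atan2(√a, √(1-a))=1.182961018; dist=6371·c=7536.645 ≈ 7536.6 km; running total=35960.4 km
Leg 5 bearing: y=sinΔλ·cosφ2=-0.74103041, x=cosφ1·sinφ2-sinφ1·cosφ2·cosΔλ=0.55484210; θ=atan2(y, x)=-53.1762° <0 so +360° → 306.8238° ≈ 306.8°
Leg 6: φ1=0.7048617, φ2=0.6928626, Δφ=-0.0119991, Δλ=-1.7677463 rad; a=sin²(Δφ/2)+cosφ1·cosφ2·sin²(Δλ/2)=0.3504110422; c=2·atan2(√a, √(1-a))=1.266965335; dist=6371·c=8071.836 ≈ 8071.8 km; running total=44032.2 km
Leg 6 bearing: y=sinΔλ·cosφ2=-0.75454627, x=cosφ1·sinφ2-sinφ1·cosφ2·cosΔλ=0.58408261; θ=atan2(y, x)=-52.2571° <0 so +360° → 307.7429° ≈ 307.7°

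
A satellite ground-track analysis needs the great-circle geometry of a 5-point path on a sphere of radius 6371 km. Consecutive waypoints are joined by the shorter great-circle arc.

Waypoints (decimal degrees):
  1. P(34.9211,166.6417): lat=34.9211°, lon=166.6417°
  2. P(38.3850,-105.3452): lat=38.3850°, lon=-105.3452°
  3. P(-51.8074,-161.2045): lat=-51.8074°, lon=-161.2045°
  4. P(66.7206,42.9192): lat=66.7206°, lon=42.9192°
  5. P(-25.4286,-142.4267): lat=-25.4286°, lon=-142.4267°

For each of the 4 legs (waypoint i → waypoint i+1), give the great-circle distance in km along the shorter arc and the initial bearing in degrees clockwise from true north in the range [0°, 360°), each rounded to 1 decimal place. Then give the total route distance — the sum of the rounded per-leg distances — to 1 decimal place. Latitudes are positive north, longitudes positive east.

Leg 1: φ1=0.6094882, φ2=0.6699446, Δφ=0.0604565, Δλ=-4.7470669 rad; a=sin²(Δφ/2)+cosφ1·cosφ2·sin²(Δλ/2)=0.3111295709; c=2·atan2(√a, √(1-a))=1.183441160; dist=6371·c=7539.704 ≈ 7539.7 km; running total=7539.7 km
Leg 1 bearing: y=sinΔλ·cosφ2=0.78338478, x=cosφ1·sinφ2-sinφ1·cosφ2·cosΔλ=0.49357890; θ=atan2(y, x)=57.7866° ≈ 57.8°
Leg 2: φ1=0.6699446, φ2=-0.9042097, Δφ=-1.5741543, Δλ=-0.9749287 rad; a=sin²(Δφ/2)+cosφ1·cosφ2·sin²(Δλ/2)=0.6080076381; c=2·atan2(√a, √(1-a))=1.788527864; dist=6371·c=11394.711 ≈ 11394.7 km; running total=18934.4 km
Leg 2 bearing: y=sinΔλ·cosφ2=-0.51174904, x=cosφ1·sinφ2-sinφ1·cosφ2·cosΔλ=-0.83153492; θ=atan2(y, x)=-148.3907° <0 so +360° → 211.6093° ≈ 211.6°
Leg 3: φ1=-0.9042097, φ2=1.1644941, Δφ=2.0687039, Δλ=3.5626306 rad; a=sin²(Δφ/2)+cosφ1·cosφ2·sin²(Δλ/2)=0.9724876523; c=2·atan2(√a, √(1-a))=2.808315433; dist=6371·c=17891.778 ≈ 17891.8 km; running total=36826.2 km
Leg 3 bearing: y=sinΔλ·cosφ2=-0.16152764, x=cosφ1·sinφ2-sinφ1·cosφ2·cosΔλ=0.28448285; θ=atan2(y, x)=-29.5876° <0 so +360° → 330.4124° ≈ 330.4°
Leg 4: φ1=1.1644941, φ2=-0.4438128, Δφ=-1.6083069, Δλ=-3.2348962 rad; a=sin²(Δφ/2)+cosφ1·cosφ2·sin²(Δλ/2)=0.8749018910; c=2·atan2(√a, √(1-a))=2.418561802; dist=6371·c=15408.657 ≈ 15408.7 km; running total=52234.9 km
Leg 4 bearing: y=sinΔλ·cosφ2=0.08414220, x=cosφ1·sinφ2-sinφ1·cosφ2·cosΔλ=0.65628834; θ=atan2(y, x)=7.3060° ≈ 7.3°

Leg 1: dist=7539.7 km, bearing=57.8°
Leg 2: dist=11394.7 km, bearing=211.6°
Leg 3: dist=17891.8 km, bearing=330.4°
Leg 4: dist=15408.7 km, bearing=7.3°
Total: 52234.9 km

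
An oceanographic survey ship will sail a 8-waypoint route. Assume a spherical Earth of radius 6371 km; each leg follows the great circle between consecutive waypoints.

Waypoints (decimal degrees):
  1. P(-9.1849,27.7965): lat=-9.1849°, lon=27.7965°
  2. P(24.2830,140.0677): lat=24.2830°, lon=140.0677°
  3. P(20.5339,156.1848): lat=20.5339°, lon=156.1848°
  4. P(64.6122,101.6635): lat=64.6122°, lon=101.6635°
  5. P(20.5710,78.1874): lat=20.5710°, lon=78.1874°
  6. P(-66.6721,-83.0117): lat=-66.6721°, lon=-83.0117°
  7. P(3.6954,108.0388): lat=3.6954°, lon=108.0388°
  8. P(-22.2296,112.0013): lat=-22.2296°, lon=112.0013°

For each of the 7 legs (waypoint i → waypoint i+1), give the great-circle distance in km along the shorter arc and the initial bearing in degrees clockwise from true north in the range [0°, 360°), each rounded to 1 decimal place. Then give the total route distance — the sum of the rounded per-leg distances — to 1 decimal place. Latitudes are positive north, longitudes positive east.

Leg 1: φ1=-0.1603067, φ2=0.4238183, Δφ=0.5841250, Δλ=1.9595021 rad; a=sin²(Δφ/2)+cosφ1·cosφ2·sin²(Δλ/2)=0.7033368805; c=2·atan2(√a, √(1-a))=1.989606515; dist=6371·c=12675.783 ≈ 12675.8 km; running total=12675.8 km
Leg 1 bearing: y=sinΔλ·cosφ2=0.84352585, x=cosφ1·sinφ2-sinφ1·cosφ2·cosΔλ=0.35082843; θ=atan2(y, x)=67.4172° ≈ 67.4°
Leg 2: φ1=0.4238183, φ2=0.3583842, Δφ=-0.0654341, Δλ=0.2812965 rad; a=sin²(Δφ/2)+cosφ1·cosφ2·sin²(Δλ/2)=0.0178450483; c=2·atan2(√a, √(1-a))=0.267971781; dist=6371·c=1707.248 ≈ 1707.2 km; running total=14383.0 km
Leg 2 bearing: y=sinΔλ·cosφ2=0.25996393, x=cosφ1·sinφ2-sinφ1·cosφ2·cosΔλ=-0.05025101; θ=atan2(y, x)=100.9403° ≈ 100.9°
Leg 3: φ1=0.3583842, φ2=1.1276956, Δφ=0.7693115, Δλ=-0.9515762 rad; a=sin²(Δφ/2)+cosφ1·cosφ2·sin²(Δλ/2)=0.2250402702; c=2·atan2(√a, √(1-a))=0.988528522; dist=6371·c=6297.915 ≈ 6297.9 km; running total=20680.9 km
Leg 3 bearing: y=sinΔλ·cosφ2=-0.34913868, x=cosφ1·sinφ2-sinφ1·cosφ2·cosΔλ=0.75874289; θ=atan2(y, x)=-24.7097° <0 so +360° → 335.2903° ≈ 335.3°
Leg 4: φ1=1.1276956, φ2=0.3590317, Δφ=-0.7686639, Δλ=-0.4097352 rad; a=sin²(Δφ/2)+cosφ1·cosφ2·sin²(Δλ/2)=0.1571928347; c=2·atan2(√a, √(1-a))=0.815349062; dist=6371·c=5194.589 ≈ 5194.6 km; running total=25875.5 km
Leg 4 bearing: y=sinΔλ·cosφ2=-0.37296565, x=cosφ1·sinφ2-sinφ1·cosφ2·cosΔλ=-0.62516367; θ=atan2(y, x)=-149.1802° <0 so +360° → 210.8198° ≈ 210.8°
Leg 5: φ1=0.3590317, φ2=-1.1636477, Δφ=-1.5226793, Δλ=-2.8134550 rad; a=sin²(Δφ/2)+cosφ1·cosφ2·sin²(Δλ/2)=0.8368033467; c=2·atan2(√a, √(1-a))=2.309874241; dist=6371·c=14716.209 ≈ 14716.2 km; running total=40591.7 km
Leg 5 bearing: y=sinΔλ·cosφ2=-0.12762075, x=cosφ1·sinφ2-sinφ1·cosφ2·cosΔλ=-0.72798830; θ=atan2(y, x)=-170.0567° <0 so +360° → 189.9433° ≈ 189.9°
Leg 6: φ1=-1.1636477, φ2=0.0644969, Δφ=1.2281446, Δλ=3.3344603 rad; a=sin²(Δφ/2)+cosφ1·cosφ2·sin²(Δλ/2)=0.7235129087; c=2·atan2(√a, √(1-a))=2.034234005; dist=6371·c=12960.105 ≈ 12960.1 km; running total=53551.8 km
Leg 6 bearing: y=sinΔλ·cosφ2=-0.19127559, x=cosφ1·sinφ2-sinφ1·cosφ2·cosΔλ=-0.87383154; θ=atan2(y, x)=-167.6531° <0 so +360° → 192.3469° ≈ 192.3°
Leg 7: φ1=0.0644969, φ2=-0.3879797, Δφ=-0.4524766, Δλ=0.0691587 rad; a=sin²(Δφ/2)+cosφ1·cosφ2·sin²(Δλ/2)=0.0514205652; c=2·atan2(√a, √(1-a))=0.457501578; dist=6371·c=2914.743 ≈ 2914.7 km; running total=56466.5 km
Leg 7 bearing: y=sinΔλ·cosφ2=0.06396745, x=cosφ1·sinφ2-sinφ1·cosφ2·cosΔλ=-0.43705163; θ=atan2(y, x)=171.6732° ≈ 171.7°

Leg 1: dist=12675.8 km, bearing=67.4°
Leg 2: dist=1707.2 km, bearing=100.9°
Leg 3: dist=6297.9 km, bearing=335.3°
Leg 4: dist=5194.6 km, bearing=210.8°
Leg 5: dist=14716.2 km, bearing=189.9°
Leg 6: dist=12960.1 km, bearing=192.3°
Leg 7: dist=2914.7 km, bearing=171.7°
Total: 56466.5 km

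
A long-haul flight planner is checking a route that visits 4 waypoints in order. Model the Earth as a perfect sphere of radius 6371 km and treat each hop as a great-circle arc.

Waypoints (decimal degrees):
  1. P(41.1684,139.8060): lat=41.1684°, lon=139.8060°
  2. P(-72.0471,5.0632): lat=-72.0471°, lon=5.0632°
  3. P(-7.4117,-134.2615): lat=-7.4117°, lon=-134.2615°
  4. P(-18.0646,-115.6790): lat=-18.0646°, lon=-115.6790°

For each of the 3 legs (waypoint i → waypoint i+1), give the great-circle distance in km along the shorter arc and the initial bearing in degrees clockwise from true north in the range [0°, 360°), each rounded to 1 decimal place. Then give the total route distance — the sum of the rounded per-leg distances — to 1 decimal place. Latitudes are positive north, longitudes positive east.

Leg 1: φ1=0.7185241, φ2=-1.2574591, Δφ=-1.9759832, Δλ=-2.3517055 rad; a=sin²(Δφ/2)+cosφ1·cosφ2·sin²(Δλ/2)=0.8947784071; c=2·atan2(√a, √(1-a))=2.480882808; dist=6371·c=15805.704 ≈ 15805.7 km; running total=15805.7 km
Leg 1 bearing: y=sinΔλ·cosφ2=-0.21893131, x=cosφ1·sinφ2-sinφ1·cosφ2·cosΔλ=-0.57329671; θ=atan2(y, x)=-159.0991° <0 so +360° → 200.9009° ≈ 200.9°
Leg 2: φ1=-1.2574591, φ2=-0.1293586, Δφ=1.1281005, Δλ=-2.4316747 rad; a=sin²(Δφ/2)+cosφ1·cosφ2·sin²(Δλ/2)=0.5545499132; c=2·atan2(√a, √(1-a))=1.680113752; dist=6371·c=10704.005 ≈ 10704.0 km; running total=26509.7 km
Leg 2 bearing: y=sinΔλ·cosφ2=-0.64632586, x=cosφ1·sinφ2-sinφ1·cosφ2·cosΔλ=-0.75522190; θ=atan2(y, x)=-139.4428° <0 so +360° → 220.5572° ≈ 220.6°
Leg 3: φ1=-0.1293586, φ2=-0.3152867, Δφ=-0.1859282, Δλ=0.3243258 rad; a=sin²(Δφ/2)+cosφ1·cosφ2·sin²(Δλ/2)=0.0331925889; c=2·atan2(√a, √(1-a))=0.366423152; dist=6371·c=2334.482 ≈ 2334.5 km; running total=28844.2 km
Leg 3 bearing: y=sinΔλ·cosφ2=0.30296178, x=cosφ1·sinφ2-sinφ1·cosφ2·cosΔλ=-0.19125251; θ=atan2(y, x)=122.2632° ≈ 122.3°

Leg 1: dist=15805.7 km, bearing=200.9°
Leg 2: dist=10704.0 km, bearing=220.6°
Leg 3: dist=2334.5 km, bearing=122.3°
Total: 28844.2 km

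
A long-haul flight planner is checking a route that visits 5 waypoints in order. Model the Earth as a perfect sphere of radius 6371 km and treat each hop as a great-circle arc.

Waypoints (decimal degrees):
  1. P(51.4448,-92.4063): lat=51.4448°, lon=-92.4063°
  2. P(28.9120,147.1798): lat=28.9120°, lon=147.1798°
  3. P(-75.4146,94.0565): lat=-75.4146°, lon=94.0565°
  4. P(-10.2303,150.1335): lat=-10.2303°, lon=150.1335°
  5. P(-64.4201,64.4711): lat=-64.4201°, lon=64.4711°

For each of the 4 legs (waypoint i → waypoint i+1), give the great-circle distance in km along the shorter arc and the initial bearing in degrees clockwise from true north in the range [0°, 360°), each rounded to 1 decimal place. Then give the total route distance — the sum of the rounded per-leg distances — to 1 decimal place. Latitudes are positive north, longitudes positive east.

Leg 1: dist=9357.4 km, bearing=310.6°
Leg 2: dist=12188.0 km, bearing=192.3°
Leg 3: dist=7998.2 km, bearing=59.2°
Leg 4: dist=8774.5 km, bearing=206.0°
Total: 38318.1 km

Leg 1: φ1=0.8978811, φ2=0.5046096, Δφ=-0.3932715, Δλ=4.1815663 rad; a=sin²(Δφ/2)+cosφ1·cosφ2·sin²(Δλ/2)=0.4490625538; c=2·atan2(√a, √(1-a))=1.468744388; dist=6371·c=9357.370 ≈ 9357.4 km; running total=9357.4 km
Leg 1 bearing: y=sinΔλ·cosφ2=-0.75490532, x=cosφ1·sinφ2-sinφ1·cosφ2·cosΔλ=0.64787303; θ=atan2(y, x)=-49.3632° <0 so +360° → 310.6368° ≈ 310.6°
Leg 2: φ1=0.5046096, φ2=-1.3162331, Δφ=-1.8208427, Δλ=-0.9271765 rad; a=sin²(Δφ/2)+cosφ1·cosφ2·sin²(Δλ/2)=0.6678012415; c=2·atan2(√a, √(1-a))=1.913041060; dist=6371·c=12187.985 ≈ 12188.0 km; running total=21545.4 km
Leg 2 bearing: y=sinΔλ·cosφ2=-0.20144027, x=cosφ1·sinφ2-sinφ1·cosφ2·cosΔλ=-0.92021345; θ=atan2(y, x)=-167.6524° <0 so +360° → 192.3476° ≈ 192.3°
Leg 3: φ1=-1.3162331, φ2=-0.1785524, Δφ=1.1376807, Δλ=0.9787283 rad; a=sin²(Δφ/2)+cosφ1·cosφ2·sin²(Δλ/2)=0.3449079488; c=2·atan2(√a, √(1-a))=1.255409646; dist=6371·c=7998.215 ≈ 7998.2 km; running total=29543.6 km
Leg 3 bearing: y=sinΔλ·cosφ2=0.81659620, x=cosφ1·sinφ2-sinφ1·cosφ2·cosΔλ=0.48678174; θ=atan2(y, x)=59.2004° ≈ 59.2°
Leg 4: φ1=-0.1785524, φ2=-1.1243428, Δφ=-0.9457904, Δλ=-1.4950909 rad; a=sin²(Δφ/2)+cosφ1·cosφ2·sin²(Δλ/2)=0.4038330317; c=2·atan2(√a, √(1-a))=1.377256391; dist=6371·c=8774.500 ≈ 8774.5 km; running total=38318.1 km
Leg 4 bearing: y=sinΔλ·cosφ2=-0.43053264, x=cosφ1·sinφ2-sinφ1·cosφ2·cosΔλ=-0.88184426; θ=atan2(y, x)=-153.9775° <0 so +360° → 206.0225° ≈ 206.0°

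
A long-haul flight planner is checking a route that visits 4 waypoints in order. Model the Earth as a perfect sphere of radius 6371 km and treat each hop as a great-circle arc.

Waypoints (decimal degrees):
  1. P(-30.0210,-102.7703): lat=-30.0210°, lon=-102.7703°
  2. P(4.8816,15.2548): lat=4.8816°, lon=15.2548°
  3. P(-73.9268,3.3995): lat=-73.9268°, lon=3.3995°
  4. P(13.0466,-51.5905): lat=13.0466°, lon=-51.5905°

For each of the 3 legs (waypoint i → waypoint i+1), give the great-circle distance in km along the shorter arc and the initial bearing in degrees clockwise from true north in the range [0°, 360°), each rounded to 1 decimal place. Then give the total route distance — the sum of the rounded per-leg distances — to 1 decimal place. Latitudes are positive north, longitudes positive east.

Leg 1: φ1=-0.5239653, φ2=0.0852000, Δφ=0.6091653, Δλ=2.0599266 rad; a=sin²(Δφ/2)+cosφ1·cosφ2·sin²(Δλ/2)=0.7239614552; c=2·atan2(√a, √(1-a))=2.035237131; dist=6371·c=12966.496 ≈ 12966.5 km; running total=12966.5 km
Leg 1 bearing: y=sinΔλ·cosφ2=0.87953985, x=cosφ1·sinφ2-sinφ1·cosφ2·cosΔλ=-0.16054506; θ=atan2(y, x)=100.3445° ≈ 100.3°
Leg 2: φ1=0.0852000, φ2=-1.2902661, Δφ=-1.3754661, Δλ=-0.2069140 rad; a=sin²(Δφ/2)+cosφ1·cosφ2·sin²(Δλ/2)=0.4058968508; c=2·atan2(√a, √(1-a))=1.381460840; dist=6371·c=8801.287 ≈ 8801.3 km; running total=21767.8 km
Leg 2 bearing: y=sinΔλ·cosφ2=-0.05687939, x=cosφ1·sinφ2-sinφ1·cosφ2·cosΔλ=-0.98048107; θ=atan2(y, x)=-176.6799° <0 so +360° → 183.3201° ≈ 183.3°
Leg 3: φ1=-1.2902661, φ2=0.2277061, Δφ=1.5179722, Δλ=-0.9597566 rad; a=sin²(Δφ/2)+cosφ1·cosφ2·sin²(Δλ/2)=0.5310880834; c=2·atan2(√a, √(1-a))=1.633012624; dist=6371·c=10403.923 ≈ 10403.9 km; running total=32171.7 km
Leg 3 bearing: y=sinΔλ·cosφ2=-0.79790956, x=cosφ1·sinφ2-sinφ1·cosφ2·cosΔλ=0.59956189; θ=atan2(y, x)=-53.0782° <0 so +360° → 306.9218° ≈ 306.9°

Leg 1: dist=12966.5 km, bearing=100.3°
Leg 2: dist=8801.3 km, bearing=183.3°
Leg 3: dist=10403.9 km, bearing=306.9°
Total: 32171.7 km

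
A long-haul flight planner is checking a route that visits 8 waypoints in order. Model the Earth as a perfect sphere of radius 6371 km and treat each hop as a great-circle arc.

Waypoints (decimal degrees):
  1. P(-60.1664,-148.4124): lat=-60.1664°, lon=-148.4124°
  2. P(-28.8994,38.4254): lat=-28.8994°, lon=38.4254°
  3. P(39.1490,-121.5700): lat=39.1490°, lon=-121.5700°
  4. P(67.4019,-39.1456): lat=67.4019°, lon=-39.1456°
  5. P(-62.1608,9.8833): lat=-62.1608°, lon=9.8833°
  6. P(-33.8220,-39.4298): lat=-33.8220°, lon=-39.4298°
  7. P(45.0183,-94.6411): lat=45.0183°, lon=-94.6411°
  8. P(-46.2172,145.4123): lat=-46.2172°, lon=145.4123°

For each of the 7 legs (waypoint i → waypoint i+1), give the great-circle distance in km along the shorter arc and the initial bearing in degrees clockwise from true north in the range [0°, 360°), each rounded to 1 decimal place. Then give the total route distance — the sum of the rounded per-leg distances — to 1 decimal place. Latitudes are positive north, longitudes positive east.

Leg 1: φ1=-1.0501018, φ2=-0.5043897, Δφ=0.5457121, Δλ=3.2609348 rad; a=sin²(Δφ/2)+cosφ1·cosφ2·sin²(Δλ/2)=0.5066031441; c=2·atan2(√a, √(1-a))=1.584002999; dist=6371·c=10091.683 ≈ 10091.7 km; running total=10091.7 km
Leg 1 bearing: y=sinΔλ·cosφ2=-0.10423257, x=cosφ1·sinφ2-sinφ1·cosφ2·cosΔλ=-0.99446527; θ=atan2(y, x)=-174.0165° <0 so +360° → 185.9835° ≈ 186.0°
Leg 2: φ1=-0.5043897, φ2=0.6832789, Δφ=1.1876686, Δλ=-2.7924465 rad; a=sin²(Δφ/2)+cosφ1·cosφ2·sin²(Δλ/2)=0.9715393250; c=2·atan2(√a, √(1-a))=2.802565497; dist=6371·c=17855.145 ≈ 17855.1 km; running total=27946.8 km
Leg 2 bearing: y=sinΔλ·cosφ2=-0.26529744, x=cosφ1·sinφ2-sinφ1·cosφ2·cosΔλ=0.20054907; θ=atan2(y, x)=-52.9129° <0 so +360° → 307.0871° ≈ 307.1°
Leg 3: φ1=0.6832789, φ2=1.1763851, Δφ=0.4931061, Δλ=1.4385772 rad; a=sin²(Δφ/2)+cosφ1·cosφ2·sin²(Δλ/2)=0.1889232529; c=2·atan2(√a, √(1-a))=0.899305940; dist=6371·c=5729.478 ≈ 5729.5 km; running total=33676.3 km
Leg 3 bearing: y=sinΔλ·cosφ2=0.38091076, x=cosφ1·sinφ2-sinφ1·cosφ2·cosΔλ=0.68398247; θ=atan2(y, x)=29.1135° ≈ 29.1°
Leg 4: φ1=1.1763851, φ2=-1.0849106, Δφ=-2.2612957, Δλ=0.8557157 rad; a=sin²(Δφ/2)+cosφ1·cosφ2·sin²(Δλ/2)=0.8493551213; c=2·atan2(√a, √(1-a))=2.344389397; dist=6371·c=14936.105 ≈ 14936.1 km; running total=48612.4 km
Leg 4 bearing: y=sinΔλ·cosφ2=0.35259763, x=cosφ1·sinφ2-sinφ1·cosφ2·cosΔλ=-0.62247804; θ=atan2(y, x)=150.4710° ≈ 150.5°
Leg 5: φ1=-1.0849106, φ2=-0.5903053, Δφ=0.4946054, Δλ=-0.8606760 rad; a=sin²(Δφ/2)+cosφ1·cosφ2·sin²(Δλ/2)=0.1274420660; c=2·atan2(√a, √(1-a))=0.730087771; dist=6371·c=4651.389 ≈ 4651.4 km; running total=53263.8 km
Leg 5 bearing: y=sinΔλ·cosφ2=-0.62995972, x=cosφ1·sinφ2-sinφ1·cosφ2·cosΔλ=0.21898195; θ=atan2(y, x)=-70.8319° <0 so +360° → 289.1681° ≈ 289.2°
Leg 6: φ1=-0.5903053, φ2=0.7857176, Δφ=1.3760228, Δλ=-0.9636190 rad; a=sin²(Δφ/2)+cosφ1·cosφ2·sin²(Δλ/2)=0.5293259099; c=2·atan2(√a, √(1-a))=1.629481826; dist=6371·c=10381.429 ≈ 10381.4 km; running total=63645.2 km
Leg 6 bearing: y=sinΔλ·cosφ2=-0.58053424, x=cosφ1·sinφ2-sinφ1·cosφ2·cosΔλ=0.81212065; θ=atan2(y, x)=-35.5586° <0 so +360° → 324.4414° ≈ 324.4°
Leg 7: φ1=0.7857176, φ2=-0.8066423, Δφ=-1.5923599, Δλ=4.1897222 rad; a=sin²(Δφ/2)+cosφ1·cosφ2·sin²(Δλ/2)=0.8774156978; c=2·atan2(√a, √(1-a))=2.426193357; dist=6371·c=15457.278 ≈ 15457.3 km; running total=79102.5 km
Leg 7 bearing: y=sinΔλ·cosφ2=-0.59954808, x=cosφ1·sinφ2-sinφ1·cosφ2·cosΔλ=-0.26602944; θ=atan2(y, x)=-113.9277° <0 so +360° → 246.0723° ≈ 246.1°

Leg 1: dist=10091.7 km, bearing=186.0°
Leg 2: dist=17855.1 km, bearing=307.1°
Leg 3: dist=5729.5 km, bearing=29.1°
Leg 4: dist=14936.1 km, bearing=150.5°
Leg 5: dist=4651.4 km, bearing=289.2°
Leg 6: dist=10381.4 km, bearing=324.4°
Leg 7: dist=15457.3 km, bearing=246.1°
Total: 79102.5 km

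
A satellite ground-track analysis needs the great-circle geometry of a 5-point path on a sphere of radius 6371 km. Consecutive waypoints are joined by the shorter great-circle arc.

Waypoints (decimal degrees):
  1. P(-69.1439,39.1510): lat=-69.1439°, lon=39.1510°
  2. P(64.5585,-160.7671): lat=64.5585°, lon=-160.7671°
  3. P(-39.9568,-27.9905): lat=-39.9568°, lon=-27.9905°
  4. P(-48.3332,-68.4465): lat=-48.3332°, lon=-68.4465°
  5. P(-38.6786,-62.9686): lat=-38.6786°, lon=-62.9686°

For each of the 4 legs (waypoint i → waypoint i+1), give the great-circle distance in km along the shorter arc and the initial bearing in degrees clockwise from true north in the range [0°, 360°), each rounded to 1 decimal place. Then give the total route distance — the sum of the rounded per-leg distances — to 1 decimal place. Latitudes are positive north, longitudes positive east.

Leg 1: dist=19012.8 km, bearing=110.9°
Leg 2: dist=15953.4 km, bearing=71.0°
Leg 3: dist=3317.1 km, bearing=240.1°
Leg 4: dist=1160.1 km, bearing=24.3°
Total: 39443.4 km

Leg 1: φ1=-1.2067887, φ2=1.1267584, Δφ=2.3335471, Δλ=-3.4892291 rad; a=sin²(Δφ/2)+cosφ1·cosφ2·sin²(Δλ/2)=0.9938251494; c=2·atan2(√a, √(1-a))=2.984270028; dist=6371·c=19012.784 ≈ 19012.8 km; running total=19012.8 km
Leg 1 bearing: y=sinΔλ·cosφ2=0.14635102, x=cosφ1·sinφ2-sinφ1·cosφ2·cosΔλ=-0.05593091; θ=atan2(y, x)=110.9153° ≈ 110.9°
Leg 2: φ1=1.1267584, φ2=-0.6973777, Δφ=-1.8241361, Δλ=2.3173888 rad; a=sin²(Δφ/2)+cosφ1·cosφ2·sin²(Δλ/2)=0.9017837256; c=2·atan2(√a, √(1-a))=2.504061089; dist=6371·c=15953.373 ≈ 15953.4 km; running total=34966.2 km
Leg 2 bearing: y=sinΔλ·cosφ2=0.56263778, x=cosφ1·sinφ2-sinφ1·cosφ2·cosΔλ=0.19421142; θ=atan2(y, x)=70.9563° ≈ 71.0°
Leg 3: φ1=-0.6973777, φ2=-0.8435735, Δφ=-0.1461958, Δλ=-0.7060904 rad; a=sin²(Δφ/2)+cosφ1·cosφ2·sin²(Δλ/2)=0.0662537212; c=2·atan2(√a, √(1-a))=0.520656969; dist=6371·c=3317.106 ≈ 3317.1 km; running total=38283.3 km
Leg 3 bearing: y=sinΔλ·cosφ2=-0.43136317, x=cosφ1·sinφ2-sinφ1·cosφ2·cosΔλ=-0.24775487; θ=atan2(y, x)=-119.8710° <0 so +360° → 240.1290° ≈ 240.1°
Leg 4: φ1=-0.8435735, φ2=-0.6750689, Δφ=0.1685046, Δλ=0.0956074 rad; a=sin²(Δφ/2)+cosφ1·cosφ2·sin²(Δλ/2)=0.0082667409; c=2·atan2(√a, √(1-a))=0.182094717; dist=6371·c=1160.125 ≈ 1160.1 km; running total=39443.4 km
Leg 4 bearing: y=sinΔλ·cosφ2=0.07452358, x=cosφ1·sinφ2-sinφ1·cosφ2·cosΔλ=0.16504497; θ=atan2(y, x)=24.3008° ≈ 24.3°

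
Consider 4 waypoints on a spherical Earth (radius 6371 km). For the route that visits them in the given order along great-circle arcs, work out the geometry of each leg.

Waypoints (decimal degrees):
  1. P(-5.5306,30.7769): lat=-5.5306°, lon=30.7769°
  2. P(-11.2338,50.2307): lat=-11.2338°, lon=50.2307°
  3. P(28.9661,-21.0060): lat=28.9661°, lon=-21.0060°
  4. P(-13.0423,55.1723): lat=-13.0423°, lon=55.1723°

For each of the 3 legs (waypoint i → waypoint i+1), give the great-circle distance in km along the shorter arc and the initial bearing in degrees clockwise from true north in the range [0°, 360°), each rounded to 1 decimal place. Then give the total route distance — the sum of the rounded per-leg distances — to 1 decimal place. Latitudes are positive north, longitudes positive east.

Leg 1: dist=2230.9 km, bearing=107.8°
Leg 2: dist=8843.6 km, bearing=302.6°
Leg 3: dist=9405.6 km, bearing=108.2°
Total: 20480.1 km

Leg 1: φ1=-0.0965272, φ2=-0.1960668, Δφ=-0.0995396, Δλ=0.3395329 rad; a=sin²(Δφ/2)+cosφ1·cosφ2·sin²(Δλ/2)=0.0303425743; c=2·atan2(√a, √(1-a))=0.350168704; dist=6371·c=2230.925 ≈ 2230.9 km; running total=2230.9 km
Leg 1 bearing: y=sinΔλ·cosφ2=0.32666562, x=cosφ1·sinφ2-sinφ1·cosφ2·cosΔλ=-0.10477205; θ=atan2(y, x)=107.7827° ≈ 107.8°
Leg 2: φ1=-0.1960668, φ2=0.5055538, Δφ=0.7016206, Δλ=-1.2433150 rad; a=sin²(Δφ/2)+cosφ1·cosφ2·sin²(Δλ/2)=0.4091582832; c=2·atan2(√a, √(1-a))=1.388098220; dist=6371·c=8843.574 ≈ 8843.6 km; running total=11074.5 km
Leg 2 bearing: y=sinΔλ·cosφ2=-0.82840993, x=cosφ1·sinφ2-sinφ1·cosφ2·cosΔλ=0.52983783; θ=atan2(y, x)=-57.3977° <0 so +360° → 302.6023° ≈ 302.6°
Leg 3: φ1=0.5055538, φ2=-0.2276311, Δφ=-0.7331849, Δλ=1.3295622 rad; a=sin²(Δφ/2)+cosφ1·cosφ2·sin²(Δλ/2)=0.4528329837; c=2·atan2(√a, √(1-a))=1.476321819; dist=6371·c=9405.646 ≈ 9405.6 km; running total=20480.1 km
Leg 3 bearing: y=sinΔλ·cosφ2=0.94599455, x=cosφ1·sinφ2-sinφ1·cosφ2·cosΔλ=-0.31015383; θ=atan2(y, x)=108.1523° ≈ 108.2°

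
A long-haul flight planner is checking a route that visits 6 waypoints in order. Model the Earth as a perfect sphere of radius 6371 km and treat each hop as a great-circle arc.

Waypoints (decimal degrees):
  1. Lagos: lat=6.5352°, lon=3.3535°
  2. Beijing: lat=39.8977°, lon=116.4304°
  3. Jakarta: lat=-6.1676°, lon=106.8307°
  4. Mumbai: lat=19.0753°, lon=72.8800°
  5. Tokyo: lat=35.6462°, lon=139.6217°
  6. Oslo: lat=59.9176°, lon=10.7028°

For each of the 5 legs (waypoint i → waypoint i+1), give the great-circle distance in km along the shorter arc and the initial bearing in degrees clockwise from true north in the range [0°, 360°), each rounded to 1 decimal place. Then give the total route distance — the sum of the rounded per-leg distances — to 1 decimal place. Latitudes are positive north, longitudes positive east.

Leg 1: φ1=0.1140608, φ2=0.6963462, Δφ=0.5822855, Δλ=1.9735642 rad; a=sin²(Δφ/2)+cosφ1·cosφ2·sin²(Δλ/2)=0.6128783749; c=2·atan2(√a, √(1-a))=1.798516097; dist=6371·c=11458.346 ≈ 11458.3 km; running total=11458.3 km
Leg 1 bearing: y=sinΔλ·cosφ2=0.70579998, x=cosφ1·sinφ2-sinφ1·cosφ2·cosΔλ=0.67147619; θ=atan2(y, x)=46.4276° ≈ 46.4°
Leg 2: φ1=0.6963462, φ2=-0.1076449, Δφ=-0.8039912, Δλ=-0.1675464 rad; a=sin²(Δφ/2)+cosφ1·cosφ2·sin²(Δλ/2)=0.1584213865; c=2·atan2(√a, √(1-a))=0.818719025; dist=6371·c=5216.059 ≈ 5216.1 km; running total=16674.4 km
Leg 2 bearing: y=sinΔλ·cosφ2=-0.16579834, x=cosφ1·sinφ2-sinφ1·cosφ2·cosΔλ=-0.71120118; θ=atan2(y, x)=-166.8773° <0 so +360° → 193.1227° ≈ 193.1°
Leg 3: φ1=-0.1076449, φ2=0.3329268, Δφ=0.4405717, Δλ=-0.5925515 rad; a=sin²(Δφ/2)+cosφ1·cosφ2·sin²(Δλ/2)=0.1278399163; c=2·atan2(√a, √(1-a))=0.731280047; dist=6371·c=4658.985 ≈ 4659.0 km; running total=21333.4 km
Leg 3 bearing: y=sinΔλ·cosφ2=-0.52781319, x=cosφ1·sinφ2-sinφ1·cosφ2·cosΔλ=0.40914634; θ=atan2(y, x)=-52.2181° <0 so +360° → 307.7819° ≈ 307.8°
Leg 4: φ1=0.3329268, φ2=0.6221436, Δφ=0.2892168, Δλ=1.1648624 rad; a=sin²(Δφ/2)+cosφ1·cosφ2·sin²(Δλ/2)=0.2531363327; c=2·atan2(√a, √(1-a))=1.054425583; dist=6371·c=6717.745 ≈ 6717.7 km; running total=28051.1 km
Leg 4 bearing: y=sinΔλ·cosφ2=0.74659184, x=cosφ1·sinφ2-sinφ1·cosφ2·cosΔλ=0.44590800; θ=atan2(y, x)=59.1519° ≈ 59.2°
Leg 5: φ1=0.6221436, φ2=1.0457594, Δφ=0.4236158, Δλ=-2.2500593 rad; a=sin²(Δφ/2)+cosφ1·cosφ2·sin²(Δλ/2)=0.3758048423; c=2·atan2(√a, √(1-a))=1.319778191; dist=6371·c=8408.307 ≈ 8408.3 km; running total=36459.4 km
Leg 5 bearing: y=sinΔλ·cosφ2=-0.38998660, x=cosφ1·sinφ2-sinφ1·cosφ2·cosΔλ=0.88668636; θ=atan2(y, x)=-23.7411° <0 so +360° → 336.2589° ≈ 336.3°

Leg 1: dist=11458.3 km, bearing=46.4°
Leg 2: dist=5216.1 km, bearing=193.1°
Leg 3: dist=4659.0 km, bearing=307.8°
Leg 4: dist=6717.7 km, bearing=59.2°
Leg 5: dist=8408.3 km, bearing=336.3°
Total: 36459.4 km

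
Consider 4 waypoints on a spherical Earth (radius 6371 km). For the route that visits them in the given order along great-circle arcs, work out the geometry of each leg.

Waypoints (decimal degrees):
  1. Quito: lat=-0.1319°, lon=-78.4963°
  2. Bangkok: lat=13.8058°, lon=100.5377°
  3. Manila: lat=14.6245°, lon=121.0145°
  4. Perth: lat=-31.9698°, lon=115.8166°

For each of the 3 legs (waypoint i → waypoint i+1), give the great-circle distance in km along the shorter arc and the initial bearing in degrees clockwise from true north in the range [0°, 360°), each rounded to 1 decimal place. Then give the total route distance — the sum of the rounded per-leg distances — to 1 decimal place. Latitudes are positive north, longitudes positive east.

Leg 1: φ1=-0.0023021, φ2=0.2409567, Δφ=0.2432588, Δλ=3.1247328 rad; a=sin²(Δφ/2)+cosφ1·cosφ2·sin²(Δλ/2)=0.9857594441; c=2·atan2(√a, √(1-a))=2.902354932; dist=6371·c=18490.903 ≈ 18490.9 km; running total=18490.9 km
Leg 1 bearing: y=sinΔλ·cosφ2=0.01637203, x=cosφ1·sinφ2-sinφ1·cosφ2·cosΔλ=0.23639587; θ=atan2(y, x)=3.9618° ≈ 4.0°
Leg 2: φ1=0.2409567, φ2=0.2552457, Δφ=0.0142890, Δλ=0.3573876 rad; a=sin²(Δφ/2)+cosφ1·cosφ2·sin²(Δλ/2)=0.0297373629; c=2·atan2(√a, √(1-a))=0.346623135; dist=6371·c=2208.336 ≈ 2208.3 km; running total=20699.2 km
Leg 2 bearing: y=sinΔλ·cosφ2=0.33849410, x=cosφ1·sinφ2-sinφ1·cosφ2·cosΔλ=0.02887822; θ=atan2(y, x)=85.1237° ≈ 85.1°
Leg 3: φ1=0.2552457, φ2=-0.5579783, Δφ=-0.8132239, Δλ=-0.0907205 rad; a=sin²(Δφ/2)+cosφ1·cosφ2·sin²(Δλ/2)=0.1581078725; c=2·atan2(√a, √(1-a))=0.817860056; dist=6371·c=5210.586 ≈ 5210.6 km; running total=25909.8 km
Leg 3 bearing: y=sinΔλ·cosφ2=-0.07685513, x=cosφ1·sinφ2-sinφ1·cosφ2·cosΔλ=-0.72562551; θ=atan2(y, x)=-173.9540° <0 so +360° → 186.0460° ≈ 186.0°

Leg 1: dist=18490.9 km, bearing=4.0°
Leg 2: dist=2208.3 km, bearing=85.1°
Leg 3: dist=5210.6 km, bearing=186.0°
Total: 25909.8 km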